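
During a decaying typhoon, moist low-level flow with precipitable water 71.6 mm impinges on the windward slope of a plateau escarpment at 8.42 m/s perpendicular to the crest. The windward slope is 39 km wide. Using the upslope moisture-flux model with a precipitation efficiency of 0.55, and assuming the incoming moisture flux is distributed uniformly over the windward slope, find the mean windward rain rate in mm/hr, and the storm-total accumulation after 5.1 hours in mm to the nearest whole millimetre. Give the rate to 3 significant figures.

R ≈ 30.6 mm/hr; total ≈ 156 mm

Incoming column moisture flux per unit ridge length: F = V × PW = 8.42 × 71.6 = 602.872 mm·m/s.
Spread over the 39 km slope with efficiency ε = 0.55: R = ε·F/W = 0.55 × 602.872 / 39000 m = 8.502e-03 mm/s.
R = 8.502e-03 × 3600 = 30.6 mm/hr.
Over 5.1 h: total = 30.6 × 5.1 = 156.06 ≈ 156 mm.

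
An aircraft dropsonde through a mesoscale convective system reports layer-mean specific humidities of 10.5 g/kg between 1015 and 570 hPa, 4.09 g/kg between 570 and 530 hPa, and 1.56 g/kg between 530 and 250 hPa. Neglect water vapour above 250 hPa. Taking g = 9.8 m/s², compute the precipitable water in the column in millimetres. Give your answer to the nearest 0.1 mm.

PW ≈ 53.8 mm

Precipitable water is the column-integrated vapour mass per unit area: PW = (1/g) Σ q̄ Δp, with q in kg/kg and Δp in Pa (1 kg/m² of water = 1 mm).
Layer 1015–570 hPa: Δp = 445 hPa = 44500 Pa, q̄ = 0.0105 kg/kg → 0.0105 × 44500 / 9.8 = 47.68 mm
Layer 570–530 hPa: Δp = 40 hPa = 4000 Pa, q̄ = 0.00409 kg/kg → 0.00409 × 4000 / 9.8 = 1.67 mm
Layer 530–250 hPa: Δp = 280 hPa = 28000 Pa, q̄ = 0.00156 kg/kg → 0.00156 × 28000 / 9.8 = 4.46 mm
PW = 47.68 + 1.67 + 4.46 = 53.81 ≈ 53.8 mm.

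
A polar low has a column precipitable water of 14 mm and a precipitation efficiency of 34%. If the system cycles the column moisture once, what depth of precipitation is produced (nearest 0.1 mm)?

precipitation ≈ 4.8 mm

Precipitation = ε × PW = 0.34 × 14 = 4.8 mm.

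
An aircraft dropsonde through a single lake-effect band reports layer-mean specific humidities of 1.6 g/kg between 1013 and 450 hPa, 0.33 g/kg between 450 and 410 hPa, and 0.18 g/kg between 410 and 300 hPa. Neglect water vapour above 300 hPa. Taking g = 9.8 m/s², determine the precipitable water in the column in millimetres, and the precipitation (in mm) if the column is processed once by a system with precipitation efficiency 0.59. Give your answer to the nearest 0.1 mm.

Precipitable water is the column-integrated vapour mass per unit area: PW = (1/g) Σ q̄ Δp, with q in kg/kg and Δp in Pa (1 kg/m² of water = 1 mm).
Layer 1013–450 hPa: Δp = 563 hPa = 56300 Pa, q̄ = 0.0016 kg/kg → 0.0016 × 56300 / 9.8 = 9.19 mm
Layer 450–410 hPa: Δp = 40 hPa = 4000 Pa, q̄ = 0.00033 kg/kg → 0.00033 × 4000 / 9.8 = 0.13 mm
Layer 410–300 hPa: Δp = 110 hPa = 11000 Pa, q̄ = 0.00018 kg/kg → 0.00018 × 11000 / 9.8 = 0.20 mm
PW = 9.19 + 0.13 + 0.20 = 9.52 ≈ 9.5 mm.
Precipitation = ε × PW = 0.59 × 9.5 = 5.6 mm.

PW ≈ 9.5 mm; precipitation ≈ 5.6 mm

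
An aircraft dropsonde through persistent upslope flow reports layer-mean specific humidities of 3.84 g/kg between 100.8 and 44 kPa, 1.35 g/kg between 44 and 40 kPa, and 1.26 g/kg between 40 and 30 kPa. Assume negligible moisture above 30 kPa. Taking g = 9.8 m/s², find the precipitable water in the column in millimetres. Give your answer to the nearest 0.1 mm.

PW ≈ 24.1 mm

Precipitable water is the column-integrated vapour mass per unit area: PW = (1/g) Σ q̄ Δp, with q in kg/kg and Δp in Pa (1 kg/m² of water = 1 mm).
Layer 100.8–44 kPa: Δp = 568 hPa = 56800 Pa, q̄ = 0.00384 kg/kg → 0.00384 × 56800 / 9.8 = 22.26 mm
Layer 44–40 kPa: Δp = 40 hPa = 4000 Pa, q̄ = 0.00135 kg/kg → 0.00135 × 4000 / 9.8 = 0.55 mm
Layer 40–30 kPa: Δp = 100 hPa = 10000 Pa, q̄ = 0.00126 kg/kg → 0.00126 × 10000 / 9.8 = 1.29 mm
PW = 22.26 + 0.55 + 1.29 = 24.10 ≈ 24.1 mm.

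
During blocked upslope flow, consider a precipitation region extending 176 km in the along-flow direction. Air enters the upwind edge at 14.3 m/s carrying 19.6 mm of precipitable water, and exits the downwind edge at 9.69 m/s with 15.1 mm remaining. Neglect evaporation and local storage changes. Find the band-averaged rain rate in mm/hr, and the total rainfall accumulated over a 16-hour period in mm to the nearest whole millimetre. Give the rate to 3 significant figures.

R ≈ 2.74 mm/hr; total ≈ 44 mm

Column moisture flux per unit crosswind length is F = V × PW.
Inflow: F_in = 14.3 × 19.6 = 280.28 mm·m/s
Outflow: F_out = 9.69 × 15.1 = 146.319 mm·m/s
Steady-state rate R = (F_in − F_out)/L = (280.28 − 146.319) / 176000 m = 7.611e-04 mm/s.
R = 7.611e-04 × 3600 = 2.74 mm/hr.
Over 16 h: total = 2.74 × 16 = 43.84 ≈ 44 mm.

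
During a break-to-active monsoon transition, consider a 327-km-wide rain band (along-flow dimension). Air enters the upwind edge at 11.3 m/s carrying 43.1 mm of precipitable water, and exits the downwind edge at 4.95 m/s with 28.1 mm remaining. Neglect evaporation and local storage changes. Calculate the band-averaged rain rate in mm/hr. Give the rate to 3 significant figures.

Column moisture flux per unit crosswind length is F = V × PW.
Inflow: F_in = 11.3 × 43.1 = 487.03 mm·m/s
Outflow: F_out = 4.95 × 28.1 = 139.095 mm·m/s
Steady-state rate R = (F_in − F_out)/L = (487.03 − 139.095) / 327000 m = 1.064e-03 mm/s.
R = 1.064e-03 × 3600 = 3.83 mm/hr.

R ≈ 3.83 mm/hr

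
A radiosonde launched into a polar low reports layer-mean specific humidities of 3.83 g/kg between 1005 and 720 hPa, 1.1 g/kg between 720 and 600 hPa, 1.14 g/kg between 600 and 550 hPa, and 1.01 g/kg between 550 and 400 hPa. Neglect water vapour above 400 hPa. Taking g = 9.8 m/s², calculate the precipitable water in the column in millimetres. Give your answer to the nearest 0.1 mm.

Precipitable water is the column-integrated vapour mass per unit area: PW = (1/g) Σ q̄ Δp, with q in kg/kg and Δp in Pa (1 kg/m² of water = 1 mm).
Layer 1005–720 hPa: Δp = 285 hPa = 28500 Pa, q̄ = 0.00383 kg/kg → 0.00383 × 28500 / 9.8 = 11.14 mm
Layer 720–600 hPa: Δp = 120 hPa = 12000 Pa, q̄ = 0.0011 kg/kg → 0.0011 × 12000 / 9.8 = 1.35 mm
Layer 600–550 hPa: Δp = 50 hPa = 5000 Pa, q̄ = 0.00114 kg/kg → 0.00114 × 5000 / 9.8 = 0.58 mm
Layer 550–400 hPa: Δp = 150 hPa = 15000 Pa, q̄ = 0.00101 kg/kg → 0.00101 × 15000 / 9.8 = 1.55 mm
PW = 11.14 + 1.35 + 0.58 + 1.55 = 14.62 ≈ 14.6 mm.

PW ≈ 14.6 mm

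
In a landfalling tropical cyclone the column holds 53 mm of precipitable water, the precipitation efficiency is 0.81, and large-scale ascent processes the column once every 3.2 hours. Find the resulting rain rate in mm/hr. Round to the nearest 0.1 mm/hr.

Each overturning extracts ε × PW = 0.81 × 53 = 42.93 mm.
Rate = ε·PW / τ = 42.93 / 3.2 h = 13.4 mm/hr.

R ≈ 13.4 mm/hr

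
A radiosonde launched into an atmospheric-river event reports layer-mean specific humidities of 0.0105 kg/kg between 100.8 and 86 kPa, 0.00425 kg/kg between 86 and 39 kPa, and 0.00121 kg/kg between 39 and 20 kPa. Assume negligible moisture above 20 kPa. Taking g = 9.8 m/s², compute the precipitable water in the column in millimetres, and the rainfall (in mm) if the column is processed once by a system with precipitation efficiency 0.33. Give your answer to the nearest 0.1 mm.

PW ≈ 38.6 mm; rainfall ≈ 12.7 mm

Precipitable water is the column-integrated vapour mass per unit area: PW = (1/g) Σ q̄ Δp, with q in kg/kg and Δp in Pa (1 kg/m² of water = 1 mm).
Layer 100.8–86 kPa: Δp = 148 hPa = 14800 Pa, q̄ = 0.0105 kg/kg → 0.0105 × 14800 / 9.8 = 15.86 mm
Layer 86–39 kPa: Δp = 470 hPa = 47000 Pa, q̄ = 0.00425 kg/kg → 0.00425 × 47000 / 9.8 = 20.38 mm
Layer 39–20 kPa: Δp = 190 hPa = 19000 Pa, q̄ = 0.00121 kg/kg → 0.00121 × 19000 / 9.8 = 2.35 mm
PW = 15.86 + 20.38 + 2.35 = 38.59 ≈ 38.6 mm.
Rainfall = ε × PW = 0.33 × 38.6 = 12.7 mm.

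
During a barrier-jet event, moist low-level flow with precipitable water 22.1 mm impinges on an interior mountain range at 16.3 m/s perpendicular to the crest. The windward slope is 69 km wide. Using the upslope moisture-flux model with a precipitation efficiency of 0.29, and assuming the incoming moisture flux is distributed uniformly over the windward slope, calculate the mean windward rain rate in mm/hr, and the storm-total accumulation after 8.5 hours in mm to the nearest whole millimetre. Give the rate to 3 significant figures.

R ≈ 5.45 mm/hr; total ≈ 46 mm

Incoming column moisture flux per unit ridge length: F = V × PW = 16.3 × 22.1 = 360.23 mm·m/s.
Spread over the 69 km slope with efficiency ε = 0.29: R = ε·F/W = 0.29 × 360.23 / 69000 m = 1.514e-03 mm/s.
R = 1.514e-03 × 3600 = 5.45 mm/hr.
Over 8.5 h: total = 5.45 × 8.5 = 46.325 ≈ 46 mm.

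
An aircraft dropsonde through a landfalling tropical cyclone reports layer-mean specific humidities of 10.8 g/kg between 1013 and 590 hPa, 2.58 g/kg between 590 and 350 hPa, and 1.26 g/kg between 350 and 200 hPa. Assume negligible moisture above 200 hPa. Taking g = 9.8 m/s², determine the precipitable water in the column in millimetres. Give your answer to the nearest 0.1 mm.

Precipitable water is the column-integrated vapour mass per unit area: PW = (1/g) Σ q̄ Δp, with q in kg/kg and Δp in Pa (1 kg/m² of water = 1 mm).
Layer 1013–590 hPa: Δp = 423 hPa = 42300 Pa, q̄ = 0.0108 kg/kg → 0.0108 × 42300 / 9.8 = 46.62 mm
Layer 590–350 hPa: Δp = 240 hPa = 24000 Pa, q̄ = 0.00258 kg/kg → 0.00258 × 24000 / 9.8 = 6.32 mm
Layer 350–200 hPa: Δp = 150 hPa = 15000 Pa, q̄ = 0.00126 kg/kg → 0.00126 × 15000 / 9.8 = 1.93 mm
PW = 46.62 + 6.32 + 1.93 = 54.87 ≈ 54.9 mm.

PW ≈ 54.9 mm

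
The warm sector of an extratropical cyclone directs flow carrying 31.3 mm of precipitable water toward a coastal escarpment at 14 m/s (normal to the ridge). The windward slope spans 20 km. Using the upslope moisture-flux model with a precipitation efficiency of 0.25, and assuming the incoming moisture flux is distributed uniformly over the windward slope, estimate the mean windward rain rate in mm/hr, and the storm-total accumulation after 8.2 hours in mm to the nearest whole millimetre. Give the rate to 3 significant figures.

R ≈ 19.7 mm/hr; total ≈ 162 mm

Incoming column moisture flux per unit ridge length: F = V × PW = 14 × 31.3 = 438.2 mm·m/s.
Spread over the 20 km slope with efficiency ε = 0.25: R = ε·F/W = 0.25 × 438.2 / 20000 m = 5.477e-03 mm/s.
R = 5.477e-03 × 3600 = 19.7 mm/hr.
Over 8.2 h: total = 19.7 × 8.2 = 161.54 ≈ 162 mm.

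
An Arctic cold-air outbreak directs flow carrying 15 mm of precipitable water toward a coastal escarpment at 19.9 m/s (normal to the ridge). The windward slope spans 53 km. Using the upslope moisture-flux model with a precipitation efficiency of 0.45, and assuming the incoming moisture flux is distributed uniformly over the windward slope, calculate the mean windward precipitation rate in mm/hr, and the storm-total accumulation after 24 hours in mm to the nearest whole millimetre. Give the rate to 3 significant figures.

R ≈ 9.12 mm/hr; total ≈ 219 mm

Incoming column moisture flux per unit ridge length: F = V × PW = 19.9 × 15 = 298.5 mm·m/s.
Spread over the 53 km slope with efficiency ε = 0.45: R = ε·F/W = 0.45 × 298.5 / 53000 m = 2.534e-03 mm/s.
R = 2.534e-03 × 3600 = 9.12 mm/hr.
Over 24 h: total = 9.12 × 24 = 218.88 ≈ 219 mm.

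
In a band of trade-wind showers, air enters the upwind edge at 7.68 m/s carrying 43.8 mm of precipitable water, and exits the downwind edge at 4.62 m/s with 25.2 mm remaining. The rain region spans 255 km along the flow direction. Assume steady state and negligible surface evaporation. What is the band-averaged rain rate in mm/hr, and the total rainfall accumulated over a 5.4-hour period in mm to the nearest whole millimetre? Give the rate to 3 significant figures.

R ≈ 3.11 mm/hr; total ≈ 17 mm

Column moisture flux per unit crosswind length is F = V × PW.
Inflow: F_in = 7.68 × 43.8 = 336.384 mm·m/s
Outflow: F_out = 4.62 × 25.2 = 116.424 mm·m/s
Steady-state rate R = (F_in − F_out)/L = (336.384 − 116.424) / 255000 m = 8.626e-04 mm/s.
R = 8.626e-04 × 3600 = 3.11 mm/hr.
Over 5.4 h: total = 3.11 × 5.4 = 16.794 ≈ 17 mm.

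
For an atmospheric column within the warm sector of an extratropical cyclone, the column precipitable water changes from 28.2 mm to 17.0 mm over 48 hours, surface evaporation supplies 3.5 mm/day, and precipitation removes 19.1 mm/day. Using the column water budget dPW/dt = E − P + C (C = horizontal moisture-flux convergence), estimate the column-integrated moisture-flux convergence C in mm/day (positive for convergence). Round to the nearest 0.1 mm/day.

C ≈ 10.0 mm/day

dPW/dt = (17.0 − 28.2) mm / (48/24 day) = -5.600 mm/day.
C = dPW/dt − E + P = (-5.600) − 3.5 + 19.1 = 10.0 mm/day.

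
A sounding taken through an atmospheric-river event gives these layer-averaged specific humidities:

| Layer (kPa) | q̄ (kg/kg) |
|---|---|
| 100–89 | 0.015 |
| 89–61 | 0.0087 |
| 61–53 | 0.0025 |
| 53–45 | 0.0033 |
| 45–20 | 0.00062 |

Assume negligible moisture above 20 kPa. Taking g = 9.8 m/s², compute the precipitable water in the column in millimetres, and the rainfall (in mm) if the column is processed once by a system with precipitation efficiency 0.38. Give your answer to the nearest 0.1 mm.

Precipitable water is the column-integrated vapour mass per unit area: PW = (1/g) Σ q̄ Δp, with q in kg/kg and Δp in Pa (1 kg/m² of water = 1 mm).
Layer 100–89 kPa: Δp = 110 hPa = 11000 Pa, q̄ = 0.015 kg/kg → 0.015 × 11000 / 9.8 = 16.84 mm
Layer 89–61 kPa: Δp = 280 hPa = 28000 Pa, q̄ = 0.0087 kg/kg → 0.0087 × 28000 / 9.8 = 24.86 mm
Layer 61–53 kPa: Δp = 80 hPa = 8000 Pa, q̄ = 0.0025 kg/kg → 0.0025 × 8000 / 9.8 = 2.04 mm
Layer 53–45 kPa: Δp = 80 hPa = 8000 Pa, q̄ = 0.0033 kg/kg → 0.0033 × 8000 / 9.8 = 2.69 mm
Layer 45–20 kPa: Δp = 250 hPa = 25000 Pa, q̄ = 0.00062 kg/kg → 0.00062 × 25000 / 9.8 = 1.58 mm
PW = 16.84 + 24.86 + 2.04 + 2.69 + 1.58 = 48.01 ≈ 48.0 mm.
Rainfall = ε × PW = 0.38 × 48.0 = 18.2 mm.

PW ≈ 48.0 mm; rainfall ≈ 18.2 mm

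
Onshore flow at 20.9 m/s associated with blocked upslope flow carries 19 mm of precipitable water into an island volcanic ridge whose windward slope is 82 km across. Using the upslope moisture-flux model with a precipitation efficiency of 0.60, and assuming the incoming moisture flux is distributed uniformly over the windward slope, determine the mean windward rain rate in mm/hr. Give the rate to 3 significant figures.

R ≈ 10.5 mm/hr

Incoming column moisture flux per unit ridge length: F = V × PW = 20.9 × 19 = 397.1 mm·m/s.
Spread over the 82 km slope with efficiency ε = 0.60: R = ε·F/W = 0.60 × 397.1 / 82000 m = 2.906e-03 mm/s.
R = 2.906e-03 × 3600 = 10.5 mm/hr.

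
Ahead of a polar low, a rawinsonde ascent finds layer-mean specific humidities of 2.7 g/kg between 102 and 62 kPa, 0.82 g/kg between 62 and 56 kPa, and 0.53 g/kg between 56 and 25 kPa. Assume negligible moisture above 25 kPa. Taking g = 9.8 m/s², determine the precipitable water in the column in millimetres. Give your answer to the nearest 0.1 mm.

Precipitable water is the column-integrated vapour mass per unit area: PW = (1/g) Σ q̄ Δp, with q in kg/kg and Δp in Pa (1 kg/m² of water = 1 mm).
Layer 102–62 kPa: Δp = 400 hPa = 40000 Pa, q̄ = 0.0027 kg/kg → 0.0027 × 40000 / 9.8 = 11.02 mm
Layer 62–56 kPa: Δp = 60 hPa = 6000 Pa, q̄ = 0.00082 kg/kg → 0.00082 × 6000 / 9.8 = 0.50 mm
Layer 56–25 kPa: Δp = 310 hPa = 31000 Pa, q̄ = 0.00053 kg/kg → 0.00053 × 31000 / 9.8 = 1.68 mm
PW = 11.02 + 0.50 + 1.68 = 13.20 ≈ 13.2 mm.

PW ≈ 13.2 mm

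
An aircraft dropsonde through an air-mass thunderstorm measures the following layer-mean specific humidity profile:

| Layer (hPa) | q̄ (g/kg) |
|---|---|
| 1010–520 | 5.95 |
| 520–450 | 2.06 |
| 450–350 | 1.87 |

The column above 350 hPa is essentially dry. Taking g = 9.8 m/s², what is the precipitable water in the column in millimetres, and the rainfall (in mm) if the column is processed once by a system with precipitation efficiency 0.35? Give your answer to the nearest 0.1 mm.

Precipitable water is the column-integrated vapour mass per unit area: PW = (1/g) Σ q̄ Δp, with q in kg/kg and Δp in Pa (1 kg/m² of water = 1 mm).
Layer 1010–520 hPa: Δp = 490 hPa = 49000 Pa, q̄ = 0.00595 kg/kg → 0.00595 × 49000 / 9.8 = 29.75 mm
Layer 520–450 hPa: Δp = 70 hPa = 7000 Pa, q̄ = 0.00206 kg/kg → 0.00206 × 7000 / 9.8 = 1.47 mm
Layer 450–350 hPa: Δp = 100 hPa = 10000 Pa, q̄ = 0.00187 kg/kg → 0.00187 × 10000 / 9.8 = 1.91 mm
PW = 29.75 + 1.47 + 1.91 = 33.13 ≈ 33.1 mm.
Rainfall = ε × PW = 0.35 × 33.1 = 11.6 mm.

PW ≈ 33.1 mm; rainfall ≈ 11.6 mm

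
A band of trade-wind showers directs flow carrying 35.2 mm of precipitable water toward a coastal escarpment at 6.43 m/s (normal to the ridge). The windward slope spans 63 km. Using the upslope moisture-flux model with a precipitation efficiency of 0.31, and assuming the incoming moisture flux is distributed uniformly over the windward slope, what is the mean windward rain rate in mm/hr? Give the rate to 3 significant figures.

Incoming column moisture flux per unit ridge length: F = V × PW = 6.43 × 35.2 = 226.336 mm·m/s.
Spread over the 63 km slope with efficiency ε = 0.31: R = ε·F/W = 0.31 × 226.336 / 63000 m = 1.114e-03 mm/s.
R = 1.114e-03 × 3600 = 4.01 mm/hr.

R ≈ 4.01 mm/hr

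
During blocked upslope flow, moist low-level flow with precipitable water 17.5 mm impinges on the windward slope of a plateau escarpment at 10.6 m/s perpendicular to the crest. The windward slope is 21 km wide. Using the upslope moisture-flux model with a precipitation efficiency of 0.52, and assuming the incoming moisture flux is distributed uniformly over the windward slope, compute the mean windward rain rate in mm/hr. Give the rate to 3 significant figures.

Incoming column moisture flux per unit ridge length: F = V × PW = 10.6 × 17.5 = 185.5 mm·m/s.
Spread over the 21 km slope with efficiency ε = 0.52: R = ε·F/W = 0.52 × 185.5 / 21000 m = 4.593e-03 mm/s.
R = 4.593e-03 × 3600 = 16.5 mm/hr.

R ≈ 16.5 mm/hr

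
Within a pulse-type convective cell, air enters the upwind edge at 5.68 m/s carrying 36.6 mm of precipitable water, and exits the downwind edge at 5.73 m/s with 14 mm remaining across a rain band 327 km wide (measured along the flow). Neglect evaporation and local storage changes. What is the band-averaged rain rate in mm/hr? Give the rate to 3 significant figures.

R ≈ 1.41 mm/hr

Column moisture flux per unit crosswind length is F = V × PW.
Inflow: F_in = 5.68 × 36.6 = 207.888 mm·m/s
Outflow: F_out = 5.73 × 14 = 80.22 mm·m/s
Steady-state rate R = (F_in − F_out)/L = (207.888 − 80.22) / 327000 m = 3.904e-04 mm/s.
R = 3.904e-04 × 3600 = 1.41 mm/hr.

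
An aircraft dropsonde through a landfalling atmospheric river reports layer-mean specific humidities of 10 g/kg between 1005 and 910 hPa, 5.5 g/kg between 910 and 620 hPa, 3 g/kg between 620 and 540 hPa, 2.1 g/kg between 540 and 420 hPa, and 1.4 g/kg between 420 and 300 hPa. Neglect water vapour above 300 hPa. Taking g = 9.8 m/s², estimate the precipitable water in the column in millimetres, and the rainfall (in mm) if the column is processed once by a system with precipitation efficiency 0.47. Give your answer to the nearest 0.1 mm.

Precipitable water is the column-integrated vapour mass per unit area: PW = (1/g) Σ q̄ Δp, with q in kg/kg and Δp in Pa (1 kg/m² of water = 1 mm).
Layer 1005–910 hPa: Δp = 95 hPa = 9500 Pa, q̄ = 0.01 kg/kg → 0.01 × 9500 / 9.8 = 9.69 mm
Layer 910–620 hPa: Δp = 290 hPa = 29000 Pa, q̄ = 0.0055 kg/kg → 0.0055 × 29000 / 9.8 = 16.28 mm
Layer 620–540 hPa: Δp = 80 hPa = 8000 Pa, q̄ = 0.003 kg/kg → 0.003 × 8000 / 9.8 = 2.45 mm
Layer 540–420 hPa: Δp = 120 hPa = 12000 Pa, q̄ = 0.0021 kg/kg → 0.0021 × 12000 / 9.8 = 2.57 mm
Layer 420–300 hPa: Δp = 120 hPa = 12000 Pa, q̄ = 0.0014 kg/kg → 0.0014 × 12000 / 9.8 = 1.71 mm
PW = 9.69 + 16.28 + 2.45 + 2.57 + 1.71 = 32.70 ≈ 32.7 mm.
Rainfall = ε × PW = 0.47 × 32.7 = 15.4 mm.

PW ≈ 32.7 mm; rainfall ≈ 15.4 mm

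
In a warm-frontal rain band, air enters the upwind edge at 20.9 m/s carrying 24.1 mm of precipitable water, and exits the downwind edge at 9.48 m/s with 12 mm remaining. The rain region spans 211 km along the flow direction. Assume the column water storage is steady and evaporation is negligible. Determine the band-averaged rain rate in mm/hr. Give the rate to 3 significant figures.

Column moisture flux per unit crosswind length is F = V × PW.
Inflow: F_in = 20.9 × 24.1 = 503.69 mm·m/s
Outflow: F_out = 9.48 × 12 = 113.76 mm·m/s
Steady-state rate R = (F_in − F_out)/L = (503.69 − 113.76) / 211000 m = 1.848e-03 mm/s.
R = 1.848e-03 × 3600 = 6.65 mm/hr.

R ≈ 6.65 mm/hr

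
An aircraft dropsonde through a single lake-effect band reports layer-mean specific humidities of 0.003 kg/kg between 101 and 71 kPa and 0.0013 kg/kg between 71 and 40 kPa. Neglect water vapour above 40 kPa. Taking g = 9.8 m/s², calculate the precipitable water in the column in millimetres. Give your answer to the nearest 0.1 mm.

PW ≈ 13.3 mm

Precipitable water is the column-integrated vapour mass per unit area: PW = (1/g) Σ q̄ Δp, with q in kg/kg and Δp in Pa (1 kg/m² of water = 1 mm).
Layer 101–71 kPa: Δp = 300 hPa = 30000 Pa, q̄ = 0.003 kg/kg → 0.003 × 30000 / 9.8 = 9.18 mm
Layer 71–40 kPa: Δp = 310 hPa = 31000 Pa, q̄ = 0.0013 kg/kg → 0.0013 × 31000 / 9.8 = 4.11 mm
PW = 9.18 + 4.11 = 13.29 ≈ 13.3 mm.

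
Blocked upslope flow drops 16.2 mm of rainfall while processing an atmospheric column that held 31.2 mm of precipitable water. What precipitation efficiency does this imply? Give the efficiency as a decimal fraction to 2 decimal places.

ε = rainfall / PW = 16.2 / 31.2 = 0.52.

ε ≈ 0.52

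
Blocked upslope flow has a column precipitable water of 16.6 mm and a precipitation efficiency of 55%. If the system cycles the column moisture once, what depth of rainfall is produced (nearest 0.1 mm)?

rainfall ≈ 9.1 mm

Rainfall = ε × PW = 0.55 × 16.6 = 9.1 mm.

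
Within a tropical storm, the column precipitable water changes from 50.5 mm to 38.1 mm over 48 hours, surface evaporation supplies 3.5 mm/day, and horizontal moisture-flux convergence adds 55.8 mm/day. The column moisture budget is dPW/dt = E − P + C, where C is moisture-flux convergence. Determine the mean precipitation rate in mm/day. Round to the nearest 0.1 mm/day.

dPW/dt = (38.1 − 50.5) mm / (48/24 day) = -6.200 mm/day.
P = E + C − dPW/dt = 3.5 + (55.8) − (-6.200) = 65.5 mm/day.

P ≈ 65.5 mm/day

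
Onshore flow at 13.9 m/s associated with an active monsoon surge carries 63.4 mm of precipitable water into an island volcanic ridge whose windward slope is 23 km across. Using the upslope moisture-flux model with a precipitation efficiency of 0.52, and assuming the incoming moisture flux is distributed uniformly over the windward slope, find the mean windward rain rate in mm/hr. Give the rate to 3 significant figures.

Incoming column moisture flux per unit ridge length: F = V × PW = 13.9 × 63.4 = 881.26 mm·m/s.
Spread over the 23 km slope with efficiency ε = 0.52: R = ε·F/W = 0.52 × 881.26 / 23000 m = 1.992e-02 mm/s.
R = 1.992e-02 × 3600 = 71.7 mm/hr.

R ≈ 71.7 mm/hr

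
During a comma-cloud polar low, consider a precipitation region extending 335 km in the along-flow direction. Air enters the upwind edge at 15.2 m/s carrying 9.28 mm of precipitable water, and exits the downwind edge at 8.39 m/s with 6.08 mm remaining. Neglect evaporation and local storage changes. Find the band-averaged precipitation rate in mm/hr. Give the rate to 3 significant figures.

R ≈ 0.968 mm/hr

Column moisture flux per unit crosswind length is F = V × PW.
Inflow: F_in = 15.2 × 9.28 = 141.056 mm·m/s
Outflow: F_out = 8.39 × 6.08 = 51.0112 mm·m/s
Steady-state rate R = (F_in − F_out)/L = (141.056 − 51.0112) / 335000 m = 2.688e-04 mm/s.
R = 2.688e-04 × 3600 = 0.968 mm/hr.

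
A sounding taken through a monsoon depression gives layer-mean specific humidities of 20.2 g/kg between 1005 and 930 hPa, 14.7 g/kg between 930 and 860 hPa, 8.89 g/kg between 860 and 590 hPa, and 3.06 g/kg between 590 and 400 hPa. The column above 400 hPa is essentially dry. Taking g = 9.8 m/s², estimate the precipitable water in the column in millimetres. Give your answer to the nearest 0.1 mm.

PW ≈ 56.4 mm

Precipitable water is the column-integrated vapour mass per unit area: PW = (1/g) Σ q̄ Δp, with q in kg/kg and Δp in Pa (1 kg/m² of water = 1 mm).
Layer 1005–930 hPa: Δp = 75 hPa = 7500 Pa, q̄ = 0.0202 kg/kg → 0.0202 × 7500 / 9.8 = 15.46 mm
Layer 930–860 hPa: Δp = 70 hPa = 7000 Pa, q̄ = 0.0147 kg/kg → 0.0147 × 7000 / 9.8 = 10.50 mm
Layer 860–590 hPa: Δp = 270 hPa = 27000 Pa, q̄ = 0.00889 kg/kg → 0.00889 × 27000 / 9.8 = 24.49 mm
Layer 590–400 hPa: Δp = 190 hPa = 19000 Pa, q̄ = 0.00306 kg/kg → 0.00306 × 19000 / 9.8 = 5.93 mm
PW = 15.46 + 10.50 + 24.49 + 5.93 = 56.38 ≈ 56.4 mm.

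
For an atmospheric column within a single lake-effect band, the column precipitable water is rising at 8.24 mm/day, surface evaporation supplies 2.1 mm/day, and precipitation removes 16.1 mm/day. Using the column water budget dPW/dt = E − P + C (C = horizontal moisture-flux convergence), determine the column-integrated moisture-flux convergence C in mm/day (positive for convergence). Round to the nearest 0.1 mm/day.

C ≈ 22.2 mm/day

dPW/dt = +8.24 mm/day.
C = dPW/dt − E + P = (+8.24) − 2.1 + 16.1 = 22.2 mm/day.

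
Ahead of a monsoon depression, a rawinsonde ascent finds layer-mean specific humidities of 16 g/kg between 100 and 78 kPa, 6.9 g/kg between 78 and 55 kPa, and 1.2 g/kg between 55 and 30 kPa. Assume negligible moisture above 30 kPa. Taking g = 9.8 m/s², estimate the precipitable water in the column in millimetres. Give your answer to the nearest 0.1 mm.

Precipitable water is the column-integrated vapour mass per unit area: PW = (1/g) Σ q̄ Δp, with q in kg/kg and Δp in Pa (1 kg/m² of water = 1 mm).
Layer 100–78 kPa: Δp = 220 hPa = 22000 Pa, q̄ = 0.016 kg/kg → 0.016 × 22000 / 9.8 = 35.92 mm
Layer 78–55 kPa: Δp = 230 hPa = 23000 Pa, q̄ = 0.0069 kg/kg → 0.0069 × 23000 / 9.8 = 16.19 mm
Layer 55–30 kPa: Δp = 250 hPa = 25000 Pa, q̄ = 0.0012 kg/kg → 0.0012 × 25000 / 9.8 = 3.06 mm
PW = 35.92 + 16.19 + 3.06 = 55.17 ≈ 55.2 mm.

PW ≈ 55.2 mm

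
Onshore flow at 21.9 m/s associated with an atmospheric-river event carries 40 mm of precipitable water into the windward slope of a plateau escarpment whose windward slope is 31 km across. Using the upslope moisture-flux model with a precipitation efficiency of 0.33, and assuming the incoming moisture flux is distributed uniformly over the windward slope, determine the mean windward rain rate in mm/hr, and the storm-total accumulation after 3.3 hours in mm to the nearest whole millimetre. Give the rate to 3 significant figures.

R ≈ 33.6 mm/hr; total ≈ 111 mm

Incoming column moisture flux per unit ridge length: F = V × PW = 21.9 × 40 = 876 mm·m/s.
Spread over the 31 km slope with efficiency ε = 0.33: R = ε·F/W = 0.33 × 876 / 31000 m = 9.325e-03 mm/s.
R = 9.325e-03 × 3600 = 33.6 mm/hr.
Over 3.3 h: total = 33.6 × 3.3 = 110.88 ≈ 111 mm.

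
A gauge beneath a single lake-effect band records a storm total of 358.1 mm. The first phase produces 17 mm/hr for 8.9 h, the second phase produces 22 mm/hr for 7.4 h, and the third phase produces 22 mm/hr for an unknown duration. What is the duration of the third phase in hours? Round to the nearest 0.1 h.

Known phases: 17 × 8.9 + 22 × 7.4 = 151.3 + 162.8 = 314.1 mm.
Remaining depth = 358.1 − 314.1 = 44 mm.
Duration = 44 / 22 = 2.0 h.

duration ≈ 2.0 h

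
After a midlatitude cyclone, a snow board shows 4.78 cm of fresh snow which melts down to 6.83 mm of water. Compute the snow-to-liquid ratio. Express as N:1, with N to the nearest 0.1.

Ratio = snow depth / SWE = 47.8 mm / 6.83 mm = 7.0, i.e. 7.0:1.

ratio ≈ 7.0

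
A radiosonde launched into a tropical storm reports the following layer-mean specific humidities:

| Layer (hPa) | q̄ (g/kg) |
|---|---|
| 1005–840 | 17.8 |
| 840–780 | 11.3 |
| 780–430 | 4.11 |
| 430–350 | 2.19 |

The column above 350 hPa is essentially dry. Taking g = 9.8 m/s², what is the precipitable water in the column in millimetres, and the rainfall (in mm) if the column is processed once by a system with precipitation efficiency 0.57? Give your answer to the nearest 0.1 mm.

PW ≈ 53.4 mm; rainfall ≈ 30.4 mm

Precipitable water is the column-integrated vapour mass per unit area: PW = (1/g) Σ q̄ Δp, with q in kg/kg and Δp in Pa (1 kg/m² of water = 1 mm).
Layer 1005–840 hPa: Δp = 165 hPa = 16500 Pa, q̄ = 0.0178 kg/kg → 0.0178 × 16500 / 9.8 = 29.97 mm
Layer 840–780 hPa: Δp = 60 hPa = 6000 Pa, q̄ = 0.0113 kg/kg → 0.0113 × 6000 / 9.8 = 6.92 mm
Layer 780–430 hPa: Δp = 350 hPa = 35000 Pa, q̄ = 0.00411 kg/kg → 0.00411 × 35000 / 9.8 = 14.68 mm
Layer 430–350 hPa: Δp = 80 hPa = 8000 Pa, q̄ = 0.00219 kg/kg → 0.00219 × 8000 / 9.8 = 1.79 mm
PW = 29.97 + 6.92 + 14.68 + 1.79 = 53.36 ≈ 53.4 mm.
Rainfall = ε × PW = 0.57 × 53.4 = 30.4 mm.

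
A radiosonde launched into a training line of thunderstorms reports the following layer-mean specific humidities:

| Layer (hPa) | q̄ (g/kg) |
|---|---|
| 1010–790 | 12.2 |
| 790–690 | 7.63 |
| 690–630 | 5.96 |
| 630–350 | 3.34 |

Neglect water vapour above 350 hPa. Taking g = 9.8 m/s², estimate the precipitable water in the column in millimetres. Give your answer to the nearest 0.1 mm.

Precipitable water is the column-integrated vapour mass per unit area: PW = (1/g) Σ q̄ Δp, with q in kg/kg and Δp in Pa (1 kg/m² of water = 1 mm).
Layer 1010–790 hPa: Δp = 220 hPa = 22000 Pa, q̄ = 0.0122 kg/kg → 0.0122 × 22000 / 9.8 = 27.39 mm
Layer 790–690 hPa: Δp = 100 hPa = 10000 Pa, q̄ = 0.00763 kg/kg → 0.00763 × 10000 / 9.8 = 7.79 mm
Layer 690–630 hPa: Δp = 60 hPa = 6000 Pa, q̄ = 0.00596 kg/kg → 0.00596 × 6000 / 9.8 = 3.65 mm
Layer 630–350 hPa: Δp = 280 hPa = 28000 Pa, q̄ = 0.00334 kg/kg → 0.00334 × 28000 / 9.8 = 9.54 mm
PW = 27.39 + 7.79 + 3.65 + 9.54 = 48.37 ≈ 48.4 mm.

PW ≈ 48.4 mm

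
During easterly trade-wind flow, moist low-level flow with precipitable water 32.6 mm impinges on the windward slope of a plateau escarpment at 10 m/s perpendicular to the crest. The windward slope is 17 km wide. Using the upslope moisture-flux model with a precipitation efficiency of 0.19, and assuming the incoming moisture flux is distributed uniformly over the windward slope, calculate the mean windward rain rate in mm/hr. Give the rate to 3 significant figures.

Incoming column moisture flux per unit ridge length: F = V × PW = 10 × 32.6 = 326 mm·m/s.
Spread over the 17 km slope with efficiency ε = 0.19: R = ε·F/W = 0.19 × 326 / 17000 m = 3.644e-03 mm/s.
R = 3.644e-03 × 3600 = 13.1 mm/hr.

R ≈ 13.1 mm/hr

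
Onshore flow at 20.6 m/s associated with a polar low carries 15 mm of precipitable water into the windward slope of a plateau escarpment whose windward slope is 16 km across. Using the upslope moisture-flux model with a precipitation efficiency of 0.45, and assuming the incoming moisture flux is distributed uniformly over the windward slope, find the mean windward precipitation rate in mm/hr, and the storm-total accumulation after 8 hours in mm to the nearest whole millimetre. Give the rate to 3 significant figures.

Incoming column moisture flux per unit ridge length: F = V × PW = 20.6 × 15 = 309 mm·m/s.
Spread over the 16 km slope with efficiency ε = 0.45: R = ε·F/W = 0.45 × 309 / 16000 m = 8.691e-03 mm/s.
R = 8.691e-03 × 3600 = 31.3 mm/hr.
Over 8 h: total = 31.3 × 8 = 250.4 ≈ 250 mm.

R ≈ 31.3 mm/hr; total ≈ 250 mm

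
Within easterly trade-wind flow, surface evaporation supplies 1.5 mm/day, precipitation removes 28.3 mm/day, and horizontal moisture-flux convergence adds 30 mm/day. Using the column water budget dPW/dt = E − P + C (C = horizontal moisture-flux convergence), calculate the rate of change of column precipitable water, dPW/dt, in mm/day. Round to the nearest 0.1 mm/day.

dPW/dt = E − P + C = 1.5 − 28.3 + (30) = 3.2 mm/day.

dPW/dt ≈ 3.2 mm/day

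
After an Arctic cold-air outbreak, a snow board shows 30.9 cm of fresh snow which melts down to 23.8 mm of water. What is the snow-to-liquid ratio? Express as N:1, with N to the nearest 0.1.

Ratio = snow depth / SWE = 309 mm / 23.8 mm = 13.0, i.e. 13.0:1.

ratio ≈ 13.0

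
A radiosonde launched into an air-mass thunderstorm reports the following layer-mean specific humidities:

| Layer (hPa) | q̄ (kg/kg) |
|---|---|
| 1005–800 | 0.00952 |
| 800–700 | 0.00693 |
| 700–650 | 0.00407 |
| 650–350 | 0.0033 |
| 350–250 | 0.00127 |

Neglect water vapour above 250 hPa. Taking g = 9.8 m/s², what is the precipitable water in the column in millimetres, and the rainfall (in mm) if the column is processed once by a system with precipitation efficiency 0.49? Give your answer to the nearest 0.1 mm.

Precipitable water is the column-integrated vapour mass per unit area: PW = (1/g) Σ q̄ Δp, with q in kg/kg and Δp in Pa (1 kg/m² of water = 1 mm).
Layer 1005–800 hPa: Δp = 205 hPa = 20500 Pa, q̄ = 0.00952 kg/kg → 0.00952 × 20500 / 9.8 = 19.91 mm
Layer 800–700 hPa: Δp = 100 hPa = 10000 Pa, q̄ = 0.00693 kg/kg → 0.00693 × 10000 / 9.8 = 7.07 mm
Layer 700–650 hPa: Δp = 50 hPa = 5000 Pa, q̄ = 0.00407 kg/kg → 0.00407 × 5000 / 9.8 = 2.08 mm
Layer 650–350 hPa: Δp = 300 hPa = 30000 Pa, q̄ = 0.0033 kg/kg → 0.0033 × 30000 / 9.8 = 10.10 mm
Layer 350–250 hPa: Δp = 100 hPa = 10000 Pa, q̄ = 0.00127 kg/kg → 0.00127 × 10000 / 9.8 = 1.30 mm
PW = 19.91 + 7.07 + 2.08 + 10.10 + 1.30 = 40.46 ≈ 40.5 mm.
Rainfall = ε × PW = 0.49 × 40.5 = 19.8 mm.

PW ≈ 40.5 mm; rainfall ≈ 19.8 mm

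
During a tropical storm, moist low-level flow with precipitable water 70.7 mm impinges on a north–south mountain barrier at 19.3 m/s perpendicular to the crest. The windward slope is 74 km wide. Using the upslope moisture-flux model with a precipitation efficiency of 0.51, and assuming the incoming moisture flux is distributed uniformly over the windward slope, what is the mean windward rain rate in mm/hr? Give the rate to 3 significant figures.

R ≈ 33.9 mm/hr

Incoming column moisture flux per unit ridge length: F = V × PW = 19.3 × 70.7 = 1364.51 mm·m/s.
Spread over the 74 km slope with efficiency ε = 0.51: R = ε·F/W = 0.51 × 1364.51 / 74000 m = 9.404e-03 mm/s.
R = 9.404e-03 × 3600 = 33.9 mm/hr.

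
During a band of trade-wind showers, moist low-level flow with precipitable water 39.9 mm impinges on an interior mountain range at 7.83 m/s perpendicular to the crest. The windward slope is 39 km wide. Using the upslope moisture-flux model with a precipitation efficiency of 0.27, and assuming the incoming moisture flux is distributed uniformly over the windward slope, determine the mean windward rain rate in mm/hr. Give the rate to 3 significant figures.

Incoming column moisture flux per unit ridge length: F = V × PW = 7.83 × 39.9 = 312.417 mm·m/s.
Spread over the 39 km slope with efficiency ε = 0.27: R = ε·F/W = 0.27 × 312.417 / 39000 m = 2.163e-03 mm/s.
R = 2.163e-03 × 3600 = 7.79 mm/hr.

R ≈ 7.79 mm/hr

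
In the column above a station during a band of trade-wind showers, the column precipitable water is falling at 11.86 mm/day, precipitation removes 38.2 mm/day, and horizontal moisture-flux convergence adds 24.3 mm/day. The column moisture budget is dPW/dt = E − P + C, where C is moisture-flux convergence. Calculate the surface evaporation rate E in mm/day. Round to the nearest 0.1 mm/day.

dPW/dt = -11.86 mm/day.
E = dPW/dt + P − C = (-11.86) + 38.2 − (24.3) = 2.0 mm/day.

E ≈ 2.0 mm/day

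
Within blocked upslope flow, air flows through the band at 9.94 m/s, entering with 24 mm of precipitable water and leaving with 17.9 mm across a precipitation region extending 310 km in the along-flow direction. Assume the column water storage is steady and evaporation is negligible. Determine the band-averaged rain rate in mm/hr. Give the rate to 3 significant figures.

Column moisture flux per unit crosswind length is F = V × PW.
Inflow: F_in = 9.94 × 24 = 238.56 mm·m/s
Outflow: F_out = 9.94 × 17.9 = 177.926 mm·m/s
Steady-state rate R = (F_in − F_out)/L = (238.56 − 177.926) / 310000 m = 1.956e-04 mm/s.
R = 1.956e-04 × 3600 = 0.704 mm/hr.

R ≈ 0.704 mm/hr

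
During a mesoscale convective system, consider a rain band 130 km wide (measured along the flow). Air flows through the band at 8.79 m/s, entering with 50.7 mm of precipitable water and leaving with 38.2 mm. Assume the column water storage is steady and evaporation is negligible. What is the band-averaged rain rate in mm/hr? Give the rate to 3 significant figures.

R ≈ 3.04 mm/hr

Column moisture flux per unit crosswind length is F = V × PW.
Inflow: F_in = 8.79 × 50.7 = 445.653 mm·m/s
Outflow: F_out = 8.79 × 38.2 = 335.778 mm·m/s
Steady-state rate R = (F_in − F_out)/L = (445.653 − 335.778) / 130000 m = 8.452e-04 mm/s.
R = 8.452e-04 × 3600 = 3.04 mm/hr.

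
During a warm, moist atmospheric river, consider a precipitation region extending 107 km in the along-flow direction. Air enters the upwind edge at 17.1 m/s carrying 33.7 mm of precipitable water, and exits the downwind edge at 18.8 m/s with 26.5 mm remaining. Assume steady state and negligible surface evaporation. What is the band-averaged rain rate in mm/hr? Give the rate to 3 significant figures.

R ≈ 2.63 mm/hr

Column moisture flux per unit crosswind length is F = V × PW.
Inflow: F_in = 17.1 × 33.7 = 576.27 mm·m/s
Outflow: F_out = 18.8 × 26.5 = 498.2 mm·m/s
Steady-state rate R = (F_in − F_out)/L = (576.27 − 498.2) / 107000 m = 7.296e-04 mm/s.
R = 7.296e-04 × 3600 = 2.63 mm/hr.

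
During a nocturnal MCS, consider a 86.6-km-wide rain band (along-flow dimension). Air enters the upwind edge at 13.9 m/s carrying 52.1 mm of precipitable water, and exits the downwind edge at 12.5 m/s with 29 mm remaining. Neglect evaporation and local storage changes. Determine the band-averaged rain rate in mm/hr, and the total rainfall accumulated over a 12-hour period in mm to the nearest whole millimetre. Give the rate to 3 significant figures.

R ≈ 15.0 mm/hr; total ≈ 180 mm

Column moisture flux per unit crosswind length is F = V × PW.
Inflow: F_in = 13.9 × 52.1 = 724.19 mm·m/s
Outflow: F_out = 12.5 × 29 = 362.5 mm·m/s
Steady-state rate R = (F_in − F_out)/L = (724.19 − 362.5) / 86600 m = 4.177e-03 mm/s.
R = 4.177e-03 × 3600 = 15.0 mm/hr.
Over 12 h: total = 15.0 × 12 = 180 mm.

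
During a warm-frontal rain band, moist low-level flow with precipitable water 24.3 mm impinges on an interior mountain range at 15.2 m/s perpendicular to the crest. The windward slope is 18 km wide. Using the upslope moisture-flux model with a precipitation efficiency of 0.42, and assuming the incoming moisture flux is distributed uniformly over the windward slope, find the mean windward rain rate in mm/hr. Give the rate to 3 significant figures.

Incoming column moisture flux per unit ridge length: F = V × PW = 15.2 × 24.3 = 369.36 mm·m/s.
Spread over the 18 km slope with efficiency ε = 0.42: R = ε·F/W = 0.42 × 369.36 / 18000 m = 8.618e-03 mm/s.
R = 8.618e-03 × 3600 = 31.0 mm/hr.

R ≈ 31.0 mm/hr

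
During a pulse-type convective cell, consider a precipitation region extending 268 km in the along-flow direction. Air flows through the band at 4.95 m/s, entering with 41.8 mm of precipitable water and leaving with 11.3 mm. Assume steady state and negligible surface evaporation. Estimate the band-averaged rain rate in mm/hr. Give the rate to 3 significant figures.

Column moisture flux per unit crosswind length is F = V × PW.
Inflow: F_in = 4.95 × 41.8 = 206.91 mm·m/s
Outflow: F_out = 4.95 × 11.3 = 55.935 mm·m/s
Steady-state rate R = (F_in − F_out)/L = (206.91 − 55.935) / 268000 m = 5.633e-04 mm/s.
R = 5.633e-04 × 3600 = 2.03 mm/hr.

R ≈ 2.03 mm/hr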